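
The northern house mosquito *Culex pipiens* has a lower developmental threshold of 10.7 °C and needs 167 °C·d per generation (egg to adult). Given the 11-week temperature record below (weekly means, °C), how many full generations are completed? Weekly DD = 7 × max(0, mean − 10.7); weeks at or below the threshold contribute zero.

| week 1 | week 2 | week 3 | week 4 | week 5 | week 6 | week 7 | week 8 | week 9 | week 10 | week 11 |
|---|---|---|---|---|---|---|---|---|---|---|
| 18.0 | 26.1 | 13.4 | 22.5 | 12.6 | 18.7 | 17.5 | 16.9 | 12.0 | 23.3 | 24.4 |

3 generations

Weekly DD (7 × max(0, T̄ − 10.7)): 51.1, 107.8, 18.9, 82.6, 13.3, 56.0, 47.6, 43.4, 9.1, 88.2, 95.9.
Season total = 613.9 DD.
Complete generations = ⌊613.9 / 167⌋ = 3.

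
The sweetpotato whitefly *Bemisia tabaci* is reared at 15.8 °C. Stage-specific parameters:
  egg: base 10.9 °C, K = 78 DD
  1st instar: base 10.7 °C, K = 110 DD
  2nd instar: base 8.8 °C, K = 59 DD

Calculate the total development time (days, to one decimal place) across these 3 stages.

45.9 days

egg: 78 / (15.8 − 10.9) = 78 / 4.9 = 15.918 d.
1st instar: 110 / (15.8 − 10.7) = 110 / 5.1 = 21.569 d.
2nd instar: 59 / (15.8 − 8.8) = 59 / 7.0 = 8.429 d.
Sum = 45.916 ≈ 45.9 days.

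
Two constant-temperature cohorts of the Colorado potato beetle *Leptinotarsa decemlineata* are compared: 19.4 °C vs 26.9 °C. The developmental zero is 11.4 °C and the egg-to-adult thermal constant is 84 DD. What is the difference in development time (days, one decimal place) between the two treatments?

At 19.4 °C: 84 / (19.4 − 11.4) = 84 / 8.0 = 10.500 d.
At 26.9 °C: 84 / (26.9 − 11.4) = 84 / 15.5 = 5.419 d.
Difference = |10.500 − 5.419| = 5.081 ≈ 5.1 days.

5.1 days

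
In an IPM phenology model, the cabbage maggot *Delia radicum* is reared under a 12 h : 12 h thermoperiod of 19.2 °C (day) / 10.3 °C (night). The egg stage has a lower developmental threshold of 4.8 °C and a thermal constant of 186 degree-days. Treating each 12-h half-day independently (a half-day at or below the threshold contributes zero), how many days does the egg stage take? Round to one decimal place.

Day half: max(0, 19.2 − 4.8) × 0.5 = 14.4 × 0.5 = 7.20 DD.
Night half: max(0, 10.3 − 4.8) × 0.5 = 5.5 × 0.5 = 2.75 DD.
Per 24 h: 9.95 DD/day.
Duration = 186 / 9.95 = 18.693 ≈ 18.7 days.

18.7 days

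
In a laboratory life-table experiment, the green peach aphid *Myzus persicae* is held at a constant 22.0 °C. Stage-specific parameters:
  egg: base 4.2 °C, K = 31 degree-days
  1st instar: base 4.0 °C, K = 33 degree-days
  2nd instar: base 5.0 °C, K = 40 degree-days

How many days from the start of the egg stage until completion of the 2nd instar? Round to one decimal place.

5.9 days

egg: 31 / (22.0 − 4.2) = 31 / 17.8 = 1.742 d.
1st instar: 33 / (22.0 − 4.0) = 33 / 18.0 = 1.833 d.
2nd instar: 40 / (22.0 − 5.0) = 40 / 17.0 = 2.353 d.
Sum = 5.928 ≈ 5.9 days.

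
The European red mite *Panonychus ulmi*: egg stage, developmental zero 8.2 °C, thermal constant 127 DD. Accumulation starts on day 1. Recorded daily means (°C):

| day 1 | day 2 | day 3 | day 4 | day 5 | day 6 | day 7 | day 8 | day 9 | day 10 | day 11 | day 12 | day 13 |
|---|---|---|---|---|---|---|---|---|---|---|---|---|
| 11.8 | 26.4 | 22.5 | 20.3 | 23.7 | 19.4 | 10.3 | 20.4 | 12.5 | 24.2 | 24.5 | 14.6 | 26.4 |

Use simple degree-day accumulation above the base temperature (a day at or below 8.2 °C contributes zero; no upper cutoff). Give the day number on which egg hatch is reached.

day 12

Daily DD above 8.2 °C: 3.6, 18.2, 14.3, 12.1, 15.5, 11.2, 2.1, 12.2, 4.3, 16.0, 16.3, 6.4, 18.2.
Cumulative: 3.6, 21.8, 36.1, 48.2, 63.7, 74.9, 77.0, 89.2, 93.5, 109.5, 125.8, 132.2, 150.4.
The total first reaches 127 DD on day 12.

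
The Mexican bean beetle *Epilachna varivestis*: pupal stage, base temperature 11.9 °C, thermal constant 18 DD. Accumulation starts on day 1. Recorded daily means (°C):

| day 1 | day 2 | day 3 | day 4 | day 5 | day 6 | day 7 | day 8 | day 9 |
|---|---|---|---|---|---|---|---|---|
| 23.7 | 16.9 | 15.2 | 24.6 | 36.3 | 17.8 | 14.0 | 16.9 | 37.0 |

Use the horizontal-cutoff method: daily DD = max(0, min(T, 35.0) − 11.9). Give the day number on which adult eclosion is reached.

day 3

Daily DD above 11.9 °C (capped at 23.1): 11.8, 5.0, 3.3, 12.7, 23.1, 5.9, 2.1, 5.0, 23.1.
Cumulative: 11.8, 16.8, 20.1, 32.8, 55.9, 61.8, 63.9, 68.9, 92.0.
The total first reaches 18 DD on day 3.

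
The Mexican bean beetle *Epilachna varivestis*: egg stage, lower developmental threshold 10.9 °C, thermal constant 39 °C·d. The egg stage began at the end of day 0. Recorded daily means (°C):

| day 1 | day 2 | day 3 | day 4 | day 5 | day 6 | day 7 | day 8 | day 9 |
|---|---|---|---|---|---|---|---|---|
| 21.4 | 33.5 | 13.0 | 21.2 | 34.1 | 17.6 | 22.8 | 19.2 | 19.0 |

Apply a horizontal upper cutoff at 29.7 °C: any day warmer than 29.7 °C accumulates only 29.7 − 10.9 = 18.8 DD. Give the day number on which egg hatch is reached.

day 4

Daily DD above 10.9 °C (capped at 18.8): 10.5, 18.8, 2.1, 10.3, 18.8, 6.7, 11.9, 8.3, 8.1.
Cumulative: 10.5, 29.3, 31.4, 41.7, 60.5, 67.2, 79.1, 87.4, 95.5.
The total first reaches 39 DD on day 4.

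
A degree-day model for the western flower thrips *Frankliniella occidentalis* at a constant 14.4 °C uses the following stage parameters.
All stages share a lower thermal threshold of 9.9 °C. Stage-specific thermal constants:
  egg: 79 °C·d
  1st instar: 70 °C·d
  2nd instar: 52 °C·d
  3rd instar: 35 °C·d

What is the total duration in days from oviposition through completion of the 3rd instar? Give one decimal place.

52.4 days

Daily accumulation at 14.4 °C = 14.4 − 9.9 = 4.5 DD/day.
Total K = 79 + 70 + 52 + 35 = 236 DD.
Total duration = 236 / 4.5 = 52.444 ≈ 52.4 days.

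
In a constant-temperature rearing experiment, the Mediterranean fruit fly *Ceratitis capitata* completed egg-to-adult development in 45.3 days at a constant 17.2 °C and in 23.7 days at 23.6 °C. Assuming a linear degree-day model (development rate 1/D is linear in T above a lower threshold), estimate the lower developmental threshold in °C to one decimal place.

10.2 °C

Equal thermal constants: D₁(T₁ − T_b) = D₂(T₂ − T_b).
45.3·(17.2 − T_b) = 23.7·(23.6 − T_b)
T_b = (45.3·17.2 − 23.7·23.6) / (45.3 − 23.7) = 219.84 / 21.6 = 10.178 °C ≈ 10.2 °C.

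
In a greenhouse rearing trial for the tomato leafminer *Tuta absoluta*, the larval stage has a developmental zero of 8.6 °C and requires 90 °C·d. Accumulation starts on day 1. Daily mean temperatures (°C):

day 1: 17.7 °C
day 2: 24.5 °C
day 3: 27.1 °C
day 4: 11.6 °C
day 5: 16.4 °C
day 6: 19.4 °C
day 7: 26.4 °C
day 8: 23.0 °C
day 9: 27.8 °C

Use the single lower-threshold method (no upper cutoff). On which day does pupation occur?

day 8

Daily DD above 8.6 °C: 9.1, 15.9, 18.5, 3.0, 7.8, 10.8, 17.8, 14.4, 19.2.
Cumulative: 9.1, 25.0, 43.5, 46.5, 54.3, 65.1, 82.9, 97.3, 116.5.
The total first reaches 90 DD on day 8.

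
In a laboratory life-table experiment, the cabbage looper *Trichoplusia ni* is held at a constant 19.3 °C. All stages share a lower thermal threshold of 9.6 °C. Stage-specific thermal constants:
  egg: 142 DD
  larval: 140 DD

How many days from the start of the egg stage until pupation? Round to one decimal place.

29.1 days

Daily accumulation at 19.3 °C = 19.3 − 9.6 = 9.7 DD/day.
Total K = 142 + 140 = 282 DD.
Total duration = 282 / 9.7 = 29.072 ≈ 29.1 days.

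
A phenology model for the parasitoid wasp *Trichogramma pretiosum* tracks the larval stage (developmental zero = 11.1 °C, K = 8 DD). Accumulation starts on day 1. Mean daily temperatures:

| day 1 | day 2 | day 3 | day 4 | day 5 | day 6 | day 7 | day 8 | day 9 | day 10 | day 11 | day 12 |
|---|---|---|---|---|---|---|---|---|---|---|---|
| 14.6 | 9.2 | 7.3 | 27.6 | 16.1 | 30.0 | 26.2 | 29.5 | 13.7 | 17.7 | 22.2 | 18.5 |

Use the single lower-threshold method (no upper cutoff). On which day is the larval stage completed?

day 4

Daily DD above 11.1 °C: 3.5, 0.0, 0.0, 16.5, 5.0, 18.9, 15.1, 18.4, 2.6, 6.6, 11.1, 7.4.
Cumulative: 3.5, 3.5, 3.5, 20.0, 25.0, 43.9, 59.0, 77.4, 80.0, 86.6, 97.7, 105.1.
The total first reaches 8 DD on day 4.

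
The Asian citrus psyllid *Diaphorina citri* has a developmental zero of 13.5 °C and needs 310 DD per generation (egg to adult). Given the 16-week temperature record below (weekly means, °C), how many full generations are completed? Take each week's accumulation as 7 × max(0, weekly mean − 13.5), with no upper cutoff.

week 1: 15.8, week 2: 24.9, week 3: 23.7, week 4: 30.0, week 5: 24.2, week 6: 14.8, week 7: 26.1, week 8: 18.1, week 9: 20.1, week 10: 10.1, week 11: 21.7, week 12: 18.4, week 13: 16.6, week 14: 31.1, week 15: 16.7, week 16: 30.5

2 generations

Weekly DD (7 × max(0, T̄ − 13.5)): 16.1, 79.8, 71.4, 115.5, 74.9, 9.1, 88.2, 32.2, 46.2, 0.0, 57.4, 34.3, 21.7, 123.2, 22.4, 119.0.
Season total = 911.4 DD.
Complete generations = ⌊911.4 / 310⌋ = 2.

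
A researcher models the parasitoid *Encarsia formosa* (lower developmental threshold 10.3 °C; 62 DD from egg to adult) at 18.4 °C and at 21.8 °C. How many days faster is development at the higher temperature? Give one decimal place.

At 18.4 °C: 62 / (18.4 − 10.3) = 62 / 8.1 = 7.654 d.
At 21.8 °C: 62 / (21.8 − 10.3) = 62 / 11.5 = 5.391 d.
Difference = |7.654 − 5.391| = 2.263 ≈ 2.3 days.

2.3 days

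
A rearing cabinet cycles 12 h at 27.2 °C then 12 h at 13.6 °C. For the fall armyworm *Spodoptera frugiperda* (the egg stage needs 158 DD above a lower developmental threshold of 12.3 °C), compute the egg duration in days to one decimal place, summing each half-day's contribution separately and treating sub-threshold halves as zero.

Day half: max(0, 27.2 − 12.3) × 0.5 = 14.9 × 0.5 = 7.45 DD.
Night half: max(0, 13.6 − 12.3) × 0.5 = 1.3 × 0.5 = 0.65 DD.
Per 24 h: 8.10 DD/day.
Duration = 158 / 8.10 = 19.506 ≈ 19.5 days.

19.5 days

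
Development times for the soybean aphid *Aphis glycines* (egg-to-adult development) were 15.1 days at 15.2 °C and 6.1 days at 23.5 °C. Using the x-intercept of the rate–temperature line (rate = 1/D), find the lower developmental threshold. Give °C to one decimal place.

Linear rate model ⇒ the product D·(T − T_b) is constant across temperatures.
15.1·(15.2 − T_b) = 6.1·(23.5 − T_b)
T_b = (15.1·15.2 − 6.1·23.5) / (15.1 − 6.1) = 86.17 / 9.0 = 9.574 °C ≈ 9.6 °C.

9.6 °C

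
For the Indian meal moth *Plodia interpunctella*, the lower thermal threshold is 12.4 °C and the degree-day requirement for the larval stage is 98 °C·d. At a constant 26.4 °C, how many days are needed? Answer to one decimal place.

7.0 days

Daily accumulation = 26.4 − 12.4 = 14.0 DD/day.
Duration = 98 / 14.0 = 7.000 ≈ 7.0 days.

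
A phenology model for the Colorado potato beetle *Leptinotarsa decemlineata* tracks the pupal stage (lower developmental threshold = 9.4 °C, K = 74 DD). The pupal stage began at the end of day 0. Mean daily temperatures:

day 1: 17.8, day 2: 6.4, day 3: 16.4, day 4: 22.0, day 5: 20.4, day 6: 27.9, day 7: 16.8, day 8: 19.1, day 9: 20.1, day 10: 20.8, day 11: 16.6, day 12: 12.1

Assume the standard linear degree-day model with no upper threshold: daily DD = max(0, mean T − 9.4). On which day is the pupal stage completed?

day 8

Daily DD above 9.4 °C: 8.4, 0.0, 7.0, 12.6, 11.0, 18.5, 7.4, 9.7, 10.7, 11.4, 7.2, 2.7.
Cumulative: 8.4, 8.4, 15.4, 28.0, 39.0, 57.5, 64.9, 74.6, 85.3, 96.7, 103.9, 106.6.
The total first reaches 74 DD on day 8.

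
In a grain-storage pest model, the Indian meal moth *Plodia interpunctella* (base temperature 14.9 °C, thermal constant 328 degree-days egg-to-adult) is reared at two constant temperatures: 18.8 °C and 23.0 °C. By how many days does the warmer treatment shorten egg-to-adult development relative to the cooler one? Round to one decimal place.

43.6 days

At 18.8 °C: 328 / (18.8 − 14.9) = 328 / 3.9 = 84.103 d.
At 23.0 °C: 328 / (23.0 − 14.9) = 328 / 8.1 = 40.494 d.
Difference = |84.103 − 40.494| = 43.609 ≈ 43.6 days.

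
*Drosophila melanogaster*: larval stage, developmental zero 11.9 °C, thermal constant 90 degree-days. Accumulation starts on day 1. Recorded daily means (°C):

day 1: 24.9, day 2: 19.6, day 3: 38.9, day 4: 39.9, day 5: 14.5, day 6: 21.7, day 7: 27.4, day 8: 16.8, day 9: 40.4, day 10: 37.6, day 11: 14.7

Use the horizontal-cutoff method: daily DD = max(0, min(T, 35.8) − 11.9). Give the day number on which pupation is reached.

day 7

Daily DD above 11.9 °C (capped at 23.9): 13.0, 7.7, 23.9, 23.9, 2.6, 9.8, 15.5, 4.9, 23.9, 23.9, 2.8.
Cumulative: 13.0, 20.7, 44.6, 68.5, 71.1, 80.9, 96.4, 101.3, 125.2, 149.1, 151.9.
The total first reaches 90 DD on day 7.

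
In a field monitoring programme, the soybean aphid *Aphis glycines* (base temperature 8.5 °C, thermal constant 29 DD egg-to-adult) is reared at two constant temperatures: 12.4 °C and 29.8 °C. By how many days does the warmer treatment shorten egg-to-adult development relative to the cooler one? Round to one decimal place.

6.1 days

At 12.4 °C: 29 / (12.4 − 8.5) = 29 / 3.9 = 7.436 d.
At 29.8 °C: 29 / (29.8 − 8.5) = 29 / 21.3 = 1.362 d.
Difference = |7.436 − 1.362| = 6.074 ≈ 6.1 days.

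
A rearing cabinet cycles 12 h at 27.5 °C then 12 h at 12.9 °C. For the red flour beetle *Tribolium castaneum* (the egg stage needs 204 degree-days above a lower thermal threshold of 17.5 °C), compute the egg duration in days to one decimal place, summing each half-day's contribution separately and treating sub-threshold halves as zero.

Day half: max(0, 27.5 − 17.5) × 0.5 = 10.0 × 0.5 = 5.00 DD.
Night half: max(0, 12.9 − 17.5) × 0.5 = 0.0 × 0.5 = 0.00 DD.
Per 24 h: 5.00 DD/day.
Duration = 204 / 5.00 = 40.800 ≈ 40.8 days.

40.8 days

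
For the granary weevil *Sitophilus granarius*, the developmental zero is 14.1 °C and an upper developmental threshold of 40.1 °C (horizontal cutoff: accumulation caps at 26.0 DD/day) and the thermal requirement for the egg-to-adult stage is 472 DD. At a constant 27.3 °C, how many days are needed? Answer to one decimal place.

Daily accumulation = 27.3 − 14.1 = 13.2 DD/day.
Duration = 472 / 13.2 = 35.758 ≈ 35.8 days.

35.8 days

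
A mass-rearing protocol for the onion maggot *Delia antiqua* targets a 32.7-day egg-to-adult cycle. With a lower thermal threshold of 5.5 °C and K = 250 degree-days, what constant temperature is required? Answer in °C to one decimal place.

Required daily accumulation = 250 / 32.7 = 7.645 DD/day.
T = T_base + 7.645 = 5.5 + 7.645 = 13.145 ≈ 13.1 °C.

13.1 °C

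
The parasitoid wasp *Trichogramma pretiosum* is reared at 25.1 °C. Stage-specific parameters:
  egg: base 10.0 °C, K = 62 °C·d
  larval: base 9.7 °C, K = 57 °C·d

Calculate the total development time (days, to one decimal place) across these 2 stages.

egg: 62 / (25.1 − 10.0) = 62 / 15.1 = 4.106 d.
larval: 57 / (25.1 − 9.7) = 57 / 15.4 = 3.701 d.
Sum = 7.807 ≈ 7.8 days.

7.8 days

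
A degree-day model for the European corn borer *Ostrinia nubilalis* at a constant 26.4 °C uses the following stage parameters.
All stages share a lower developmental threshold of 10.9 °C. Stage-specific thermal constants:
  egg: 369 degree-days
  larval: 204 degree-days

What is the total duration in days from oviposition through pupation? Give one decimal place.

Daily accumulation at 26.4 °C = 26.4 − 10.9 = 15.5 DD/day.
Total K = 369 + 204 = 573 DD.
Total duration = 573 / 15.5 = 36.968 ≈ 37.0 days.

37.0 days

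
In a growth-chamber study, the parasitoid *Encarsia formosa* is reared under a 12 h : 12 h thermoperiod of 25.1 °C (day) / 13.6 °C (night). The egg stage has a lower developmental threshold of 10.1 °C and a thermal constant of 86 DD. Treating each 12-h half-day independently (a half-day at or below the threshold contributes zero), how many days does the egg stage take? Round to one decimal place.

9.3 days

Day half: max(0, 25.1 − 10.1) × 0.5 = 15.0 × 0.5 = 7.50 DD.
Night half: max(0, 13.6 − 10.1) × 0.5 = 3.5 × 0.5 = 1.75 DD.
Per 24 h: 9.25 DD/day.
Duration = 86 / 9.25 = 9.297 ≈ 9.3 days.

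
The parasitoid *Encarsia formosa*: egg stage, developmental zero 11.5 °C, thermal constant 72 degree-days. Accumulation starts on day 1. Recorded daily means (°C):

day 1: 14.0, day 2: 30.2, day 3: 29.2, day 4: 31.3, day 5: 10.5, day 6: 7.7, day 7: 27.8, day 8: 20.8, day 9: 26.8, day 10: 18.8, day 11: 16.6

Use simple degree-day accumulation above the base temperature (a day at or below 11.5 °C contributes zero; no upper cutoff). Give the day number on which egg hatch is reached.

Daily DD above 11.5 °C: 2.5, 18.7, 17.7, 19.8, 0.0, 0.0, 16.3, 9.3, 15.3, 7.3, 5.1.
Cumulative: 2.5, 21.2, 38.9, 58.7, 58.7, 58.7, 75.0, 84.3, 99.6, 106.9, 112.0.
The total first reaches 72 DD on day 7.

day 7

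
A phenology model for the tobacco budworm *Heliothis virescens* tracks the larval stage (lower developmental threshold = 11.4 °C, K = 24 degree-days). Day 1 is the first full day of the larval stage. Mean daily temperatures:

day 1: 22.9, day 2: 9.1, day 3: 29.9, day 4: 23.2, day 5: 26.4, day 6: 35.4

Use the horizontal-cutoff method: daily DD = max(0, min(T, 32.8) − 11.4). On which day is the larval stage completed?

Daily DD above 11.4 °C (capped at 21.4): 11.5, 0.0, 18.5, 11.8, 15.0, 21.4.
Cumulative: 11.5, 11.5, 30.0, 41.8, 56.8, 78.2.
The total first reaches 24 DD on day 3.

day 3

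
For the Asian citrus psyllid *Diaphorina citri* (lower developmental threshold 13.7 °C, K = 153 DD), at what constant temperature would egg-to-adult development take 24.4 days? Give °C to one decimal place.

Required daily accumulation = 153 / 24.4 = 6.270 DD/day.
T = T_base + 6.270 = 13.7 + 6.270 = 19.970 ≈ 20.0 °C.

20.0 °C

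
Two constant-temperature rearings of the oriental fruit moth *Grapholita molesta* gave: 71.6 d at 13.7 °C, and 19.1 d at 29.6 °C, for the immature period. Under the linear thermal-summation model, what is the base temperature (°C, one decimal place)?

Under the model K = D·(T − T_b), so D₁·(T₁ − T_b) = D₂·(T₂ − T_b).
71.6·(13.7 − T_b) = 19.1·(29.6 − T_b)
T_b = (71.6·13.7 − 19.1·29.6) / (71.6 − 19.1) = 415.56 / 52.5 = 7.915 °C ≈ 7.9 °C.

7.9 °C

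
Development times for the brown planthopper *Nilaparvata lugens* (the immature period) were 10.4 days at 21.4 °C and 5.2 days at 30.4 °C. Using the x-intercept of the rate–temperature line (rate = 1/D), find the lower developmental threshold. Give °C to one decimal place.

12.4 °C

Under the model K = D·(T − T_b), so D₁·(T₁ − T_b) = D₂·(T₂ − T_b).
10.4·(21.4 − T_b) = 5.2·(30.4 − T_b)
T_b = (10.4·21.4 − 5.2·30.4) / (10.4 − 5.2) = 64.48 / 5.2 = 12.400 °C ≈ 12.4 °C.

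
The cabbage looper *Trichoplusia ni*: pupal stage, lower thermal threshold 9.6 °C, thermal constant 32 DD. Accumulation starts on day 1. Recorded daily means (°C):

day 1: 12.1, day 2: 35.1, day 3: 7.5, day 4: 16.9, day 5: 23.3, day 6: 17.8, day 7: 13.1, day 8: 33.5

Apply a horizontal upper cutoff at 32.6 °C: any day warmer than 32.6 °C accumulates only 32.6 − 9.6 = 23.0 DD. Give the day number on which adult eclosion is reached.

day 4

Daily DD above 9.6 °C (capped at 23.0): 2.5, 23.0, 0.0, 7.3, 13.7, 8.2, 3.5, 23.0.
Cumulative: 2.5, 25.5, 25.5, 32.8, 46.5, 54.7, 58.2, 81.2.
The total first reaches 32 DD on day 4.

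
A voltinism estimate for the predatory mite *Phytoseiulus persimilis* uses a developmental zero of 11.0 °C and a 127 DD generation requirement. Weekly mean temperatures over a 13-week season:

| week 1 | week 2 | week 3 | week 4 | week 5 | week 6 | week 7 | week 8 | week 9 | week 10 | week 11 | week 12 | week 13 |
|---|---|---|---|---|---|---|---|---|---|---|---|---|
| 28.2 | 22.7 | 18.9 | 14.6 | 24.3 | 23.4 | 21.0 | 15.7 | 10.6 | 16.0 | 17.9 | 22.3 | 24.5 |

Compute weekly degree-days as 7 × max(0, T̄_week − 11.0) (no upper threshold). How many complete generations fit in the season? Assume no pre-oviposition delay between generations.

Weekly DD (7 × max(0, T̄ − 11.0)): 120.4, 81.9, 55.3, 25.2, 93.1, 86.8, 70.0, 32.9, 0.0, 35.0, 48.3, 79.1, 94.5.
Season total = 822.5 DD.
Complete generations = ⌊822.5 / 127⌋ = 6.

6 generations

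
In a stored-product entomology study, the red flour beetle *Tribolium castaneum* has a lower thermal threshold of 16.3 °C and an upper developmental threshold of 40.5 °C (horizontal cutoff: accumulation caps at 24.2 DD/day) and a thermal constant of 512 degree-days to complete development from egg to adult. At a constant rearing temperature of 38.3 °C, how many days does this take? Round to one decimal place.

23.3 days

Daily accumulation = 38.3 − 16.3 = 22.0 DD/day.
Duration = 512 / 22.0 = 23.273 ≈ 23.3 days.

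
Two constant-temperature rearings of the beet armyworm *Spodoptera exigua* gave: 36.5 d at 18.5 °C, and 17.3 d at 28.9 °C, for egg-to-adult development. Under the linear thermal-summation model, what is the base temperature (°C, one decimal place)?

Under the model K = D·(T − T_b), so D₁·(T₁ − T_b) = D₂·(T₂ − T_b).
36.5·(18.5 − T_b) = 17.3·(28.9 − T_b)
T_b = (36.5·18.5 − 17.3·28.9) / (36.5 − 17.3) = 175.28 / 19.2 = 9.129 °C ≈ 9.1 °C.

9.1 °C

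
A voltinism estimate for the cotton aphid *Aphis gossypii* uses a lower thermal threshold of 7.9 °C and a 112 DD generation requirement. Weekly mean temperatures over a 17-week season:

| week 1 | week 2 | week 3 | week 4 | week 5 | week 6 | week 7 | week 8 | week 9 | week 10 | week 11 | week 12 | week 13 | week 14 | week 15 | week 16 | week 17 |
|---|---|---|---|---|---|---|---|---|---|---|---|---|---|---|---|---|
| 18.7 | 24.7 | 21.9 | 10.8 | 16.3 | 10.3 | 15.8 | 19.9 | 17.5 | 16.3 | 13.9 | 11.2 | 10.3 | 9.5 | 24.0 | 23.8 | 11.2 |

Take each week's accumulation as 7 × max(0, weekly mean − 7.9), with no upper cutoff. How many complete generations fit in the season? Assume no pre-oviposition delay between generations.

8 generations

Weekly DD (7 × max(0, T̄ − 7.9)): 75.6, 117.6, 98.0, 20.3, 58.8, 16.8, 55.3, 84.0, 67.2, 58.8, 42.0, 23.1, 16.8, 11.2, 112.7, 111.3, 23.1.
Season total = 992.6 DD.
Complete generations = ⌊992.6 / 112⌋ = 8.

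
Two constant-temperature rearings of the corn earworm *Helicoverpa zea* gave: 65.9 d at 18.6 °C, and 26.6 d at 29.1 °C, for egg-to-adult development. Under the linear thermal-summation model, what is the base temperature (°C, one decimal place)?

11.5 °C

Under the model K = D·(T − T_b), so D₁·(T₁ − T_b) = D₂·(T₂ − T_b).
65.9·(18.6 − T_b) = 26.6·(29.1 − T_b)
T_b = (65.9·18.6 − 26.6·29.1) / (65.9 − 26.6) = 451.68 / 39.3 = 11.493 °C ≈ 11.5 °C.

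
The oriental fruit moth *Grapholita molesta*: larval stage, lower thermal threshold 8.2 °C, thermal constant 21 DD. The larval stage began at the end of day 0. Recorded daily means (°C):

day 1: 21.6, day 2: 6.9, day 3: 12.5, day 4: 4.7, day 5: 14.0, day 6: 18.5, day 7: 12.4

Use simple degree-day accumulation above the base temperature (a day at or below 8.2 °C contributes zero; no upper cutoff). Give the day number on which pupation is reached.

Daily DD above 8.2 °C: 13.4, 0.0, 4.3, 0.0, 5.8, 10.3, 4.2.
Cumulative: 13.4, 13.4, 17.7, 17.7, 23.5, 33.8, 38.0.
The total first reaches 21 DD on day 5.

day 5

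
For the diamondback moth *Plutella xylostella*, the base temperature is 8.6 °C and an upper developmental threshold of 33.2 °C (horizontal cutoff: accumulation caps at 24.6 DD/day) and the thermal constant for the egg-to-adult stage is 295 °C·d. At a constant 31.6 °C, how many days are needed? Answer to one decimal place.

Daily accumulation = 31.6 − 8.6 = 23.0 DD/day.
Duration = 295 / 23.0 = 12.826 ≈ 12.8 days.

12.8 days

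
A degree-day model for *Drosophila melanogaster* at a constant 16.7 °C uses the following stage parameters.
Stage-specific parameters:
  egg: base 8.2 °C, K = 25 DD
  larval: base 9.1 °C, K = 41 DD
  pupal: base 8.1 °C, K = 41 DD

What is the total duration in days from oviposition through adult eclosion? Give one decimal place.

13.1 days

egg: 25 / (16.7 − 8.2) = 25 / 8.5 = 2.941 d.
larval: 41 / (16.7 − 9.1) = 41 / 7.6 = 5.395 d.
pupal: 41 / (16.7 − 8.1) = 41 / 8.6 = 4.767 d.
Sum = 13.103 ≈ 13.1 days.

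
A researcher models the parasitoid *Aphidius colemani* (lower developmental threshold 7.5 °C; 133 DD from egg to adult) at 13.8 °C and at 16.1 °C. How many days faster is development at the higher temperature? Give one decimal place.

At 13.8 °C: 133 / (13.8 − 7.5) = 133 / 6.3 = 21.111 d.
At 16.1 °C: 133 / (16.1 − 7.5) = 133 / 8.6 = 15.465 d.
Difference = |21.111 − 15.465| = 5.646 ≈ 5.6 days.

5.6 days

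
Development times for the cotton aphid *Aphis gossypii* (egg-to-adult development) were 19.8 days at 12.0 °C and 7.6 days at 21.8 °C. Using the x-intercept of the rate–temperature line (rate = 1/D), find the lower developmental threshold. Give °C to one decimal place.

5.9 °C

Equal thermal constants: D₁(T₁ − T_b) = D₂(T₂ − T_b).
19.8·(12.0 − T_b) = 7.6·(21.8 − T_b)
T_b = (19.8·12.0 − 7.6·21.8) / (19.8 − 7.6) = 71.92 / 12.2 = 5.895 °C ≈ 5.9 °C.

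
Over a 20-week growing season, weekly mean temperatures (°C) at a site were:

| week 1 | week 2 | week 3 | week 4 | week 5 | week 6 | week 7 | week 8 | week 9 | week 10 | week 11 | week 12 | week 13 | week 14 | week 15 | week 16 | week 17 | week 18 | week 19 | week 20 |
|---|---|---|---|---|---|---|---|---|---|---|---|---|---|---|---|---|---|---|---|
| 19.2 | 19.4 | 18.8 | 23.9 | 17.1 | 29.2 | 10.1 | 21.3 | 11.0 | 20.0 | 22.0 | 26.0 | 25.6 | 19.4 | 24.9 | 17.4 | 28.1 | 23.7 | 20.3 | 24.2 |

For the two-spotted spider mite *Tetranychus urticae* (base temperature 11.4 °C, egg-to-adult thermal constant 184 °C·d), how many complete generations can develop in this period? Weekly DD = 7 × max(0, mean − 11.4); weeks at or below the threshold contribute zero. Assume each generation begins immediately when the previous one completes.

Weekly DD (7 × max(0, T̄ − 11.4)): 54.6, 56.0, 51.8, 87.5, 39.9, 124.6, 0.0, 69.3, 0.0, 60.2, 74.2, 102.2, 99.4, 56.0, 94.5, 42.0, 116.9, 86.1, 62.3, 89.6.
Season total = 1367.1 DD.
Complete generations = ⌊1367.1 / 184⌋ = 7.

7 generations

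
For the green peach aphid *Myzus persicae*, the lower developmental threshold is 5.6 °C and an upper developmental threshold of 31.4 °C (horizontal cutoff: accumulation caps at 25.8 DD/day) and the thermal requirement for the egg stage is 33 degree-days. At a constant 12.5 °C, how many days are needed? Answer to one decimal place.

4.8 days

Daily accumulation = 12.5 − 5.6 = 6.9 DD/day.
Duration = 33 / 6.9 = 4.783 ≈ 4.8 days.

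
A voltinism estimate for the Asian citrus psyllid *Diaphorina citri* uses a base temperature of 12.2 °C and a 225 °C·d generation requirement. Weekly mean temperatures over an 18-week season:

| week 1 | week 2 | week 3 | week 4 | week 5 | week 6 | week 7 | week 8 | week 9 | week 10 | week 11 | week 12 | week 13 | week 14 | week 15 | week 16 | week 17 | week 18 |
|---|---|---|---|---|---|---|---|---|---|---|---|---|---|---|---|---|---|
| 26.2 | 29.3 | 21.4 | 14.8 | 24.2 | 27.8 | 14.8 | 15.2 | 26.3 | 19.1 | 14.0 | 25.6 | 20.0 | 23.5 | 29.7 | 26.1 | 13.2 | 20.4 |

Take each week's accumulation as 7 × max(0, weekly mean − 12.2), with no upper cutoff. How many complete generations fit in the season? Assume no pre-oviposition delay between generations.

5 generations

Weekly DD (7 × max(0, T̄ − 12.2)): 98.0, 119.7, 64.4, 18.2, 84.0, 109.2, 18.2, 21.0, 98.7, 48.3, 12.6, 93.8, 54.6, 79.1, 122.5, 97.3, 7.0, 57.4.
Season total = 1204.0 DD.
Complete generations = ⌊1204.0 / 225⌋ = 5.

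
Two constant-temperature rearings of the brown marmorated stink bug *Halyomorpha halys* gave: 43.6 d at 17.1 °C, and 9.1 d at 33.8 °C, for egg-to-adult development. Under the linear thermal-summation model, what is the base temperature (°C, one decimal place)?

Equal thermal constants: D₁(T₁ − T_b) = D₂(T₂ − T_b).
43.6·(17.1 − T_b) = 9.1·(33.8 − T_b)
T_b = (43.6·17.1 − 9.1·33.8) / (43.6 − 9.1) = 437.98 / 34.5 = 12.695 °C ≈ 12.7 °C.

12.7 °C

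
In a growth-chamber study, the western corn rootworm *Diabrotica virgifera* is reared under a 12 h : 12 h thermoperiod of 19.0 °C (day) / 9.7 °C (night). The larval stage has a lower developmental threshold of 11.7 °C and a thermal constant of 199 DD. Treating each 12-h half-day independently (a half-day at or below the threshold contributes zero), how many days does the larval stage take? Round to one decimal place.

54.5 days

Day half: max(0, 19.0 − 11.7) × 0.5 = 7.3 × 0.5 = 3.65 DD.
Night half: max(0, 9.7 − 11.7) × 0.5 = 0.0 × 0.5 = 0.00 DD.
Per 24 h: 3.65 DD/day.
Duration = 199 / 3.65 = 54.521 ≈ 54.5 days.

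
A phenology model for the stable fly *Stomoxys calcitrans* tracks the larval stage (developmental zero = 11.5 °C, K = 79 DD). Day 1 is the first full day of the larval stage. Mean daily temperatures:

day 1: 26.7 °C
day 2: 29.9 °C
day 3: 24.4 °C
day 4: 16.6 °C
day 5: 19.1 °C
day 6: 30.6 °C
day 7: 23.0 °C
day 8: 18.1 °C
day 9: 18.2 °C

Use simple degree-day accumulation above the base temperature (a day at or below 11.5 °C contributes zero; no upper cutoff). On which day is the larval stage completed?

day 7

Daily DD above 11.5 °C: 15.2, 18.4, 12.9, 5.1, 7.6, 19.1, 11.5, 6.6, 6.7.
Cumulative: 15.2, 33.6, 46.5, 51.6, 59.2, 78.3, 89.8, 96.4, 103.1.
The total first reaches 79 DD on day 7.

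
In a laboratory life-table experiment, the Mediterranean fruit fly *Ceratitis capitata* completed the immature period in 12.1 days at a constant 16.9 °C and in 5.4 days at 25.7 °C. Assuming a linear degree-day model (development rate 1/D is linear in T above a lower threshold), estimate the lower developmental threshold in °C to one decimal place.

9.8 °C

Linear rate model ⇒ the product D·(T − T_b) is constant across temperatures.
12.1·(16.9 − T_b) = 5.4·(25.7 − T_b)
T_b = (12.1·16.9 − 5.4·25.7) / (12.1 − 5.4) = 65.71 / 6.7 = 9.807 °C ≈ 9.8 °C.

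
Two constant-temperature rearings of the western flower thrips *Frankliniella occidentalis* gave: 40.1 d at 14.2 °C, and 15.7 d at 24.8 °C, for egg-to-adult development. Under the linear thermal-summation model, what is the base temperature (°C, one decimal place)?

Under the model K = D·(T − T_b), so D₁·(T₁ − T_b) = D₂·(T₂ − T_b).
40.1·(14.2 − T_b) = 15.7·(24.8 − T_b)
T_b = (40.1·14.2 − 15.7·24.8) / (40.1 − 15.7) = 180.06 / 24.4 = 7.380 °C ≈ 7.4 °C.

7.4 °C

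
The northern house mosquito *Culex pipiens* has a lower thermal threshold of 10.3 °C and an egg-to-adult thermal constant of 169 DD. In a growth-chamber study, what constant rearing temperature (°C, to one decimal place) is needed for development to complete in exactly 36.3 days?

Required daily accumulation = 169 / 36.3 = 4.656 DD/day.
T = T_base + 4.656 = 10.3 + 4.656 = 14.956 ≈ 15.0 °C.

15.0 °C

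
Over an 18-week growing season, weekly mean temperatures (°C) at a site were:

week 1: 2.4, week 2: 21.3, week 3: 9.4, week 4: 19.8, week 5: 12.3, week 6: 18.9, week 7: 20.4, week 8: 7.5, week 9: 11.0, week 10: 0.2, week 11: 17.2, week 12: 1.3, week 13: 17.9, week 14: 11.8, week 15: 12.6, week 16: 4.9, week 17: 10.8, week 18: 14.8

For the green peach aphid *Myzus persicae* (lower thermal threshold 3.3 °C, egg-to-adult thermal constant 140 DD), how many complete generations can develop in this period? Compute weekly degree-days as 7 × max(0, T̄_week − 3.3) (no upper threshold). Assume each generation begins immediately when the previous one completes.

8 generations

Weekly DD (7 × max(0, T̄ − 3.3)): 0.0, 126.0, 42.7, 115.5, 63.0, 109.2, 119.7, 29.4, 53.9, 0.0, 97.3, 0.0, 102.2, 59.5, 65.1, 11.2, 52.5, 80.5.
Season total = 1127.7 DD.
Complete generations = ⌊1127.7 / 140⌋ = 8.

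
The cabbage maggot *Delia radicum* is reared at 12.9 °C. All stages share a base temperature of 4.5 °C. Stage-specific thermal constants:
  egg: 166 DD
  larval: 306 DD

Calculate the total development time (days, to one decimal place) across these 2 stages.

56.2 days

Daily accumulation at 12.9 °C = 12.9 − 4.5 = 8.4 DD/day.
Total K = 166 + 306 = 472 DD.
Total duration = 472 / 8.4 = 56.190 ≈ 56.2 days.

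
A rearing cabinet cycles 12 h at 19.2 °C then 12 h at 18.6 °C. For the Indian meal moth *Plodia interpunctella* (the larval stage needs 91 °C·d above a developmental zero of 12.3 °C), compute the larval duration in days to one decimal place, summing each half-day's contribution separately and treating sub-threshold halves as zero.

Day half: max(0, 19.2 − 12.3) × 0.5 = 6.9 × 0.5 = 3.45 DD.
Night half: max(0, 18.6 − 12.3) × 0.5 = 6.3 × 0.5 = 3.15 DD.
Per 24 h: 6.60 DD/day.
Duration = 91 / 6.60 = 13.788 ≈ 13.8 days.

13.8 days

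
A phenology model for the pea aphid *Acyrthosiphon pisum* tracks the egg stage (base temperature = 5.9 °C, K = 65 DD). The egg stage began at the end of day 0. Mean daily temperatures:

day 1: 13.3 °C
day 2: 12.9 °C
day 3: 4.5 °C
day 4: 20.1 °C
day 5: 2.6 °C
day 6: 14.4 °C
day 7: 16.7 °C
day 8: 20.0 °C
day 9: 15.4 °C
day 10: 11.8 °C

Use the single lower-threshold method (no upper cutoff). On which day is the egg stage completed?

day 9

Daily DD above 5.9 °C: 7.4, 7.0, 0.0, 14.2, 0.0, 8.5, 10.8, 14.1, 9.5, 5.9.
Cumulative: 7.4, 14.4, 14.4, 28.6, 28.6, 37.1, 47.9, 62.0, 71.5, 77.4.
The total first reaches 65 DD on day 9.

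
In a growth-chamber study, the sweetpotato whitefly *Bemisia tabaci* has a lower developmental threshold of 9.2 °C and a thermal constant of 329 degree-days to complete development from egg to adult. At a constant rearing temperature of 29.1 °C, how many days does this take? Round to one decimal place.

Daily accumulation = 29.1 − 9.2 = 19.9 DD/day.
Duration = 329 / 19.9 = 16.533 ≈ 16.5 days.

16.5 days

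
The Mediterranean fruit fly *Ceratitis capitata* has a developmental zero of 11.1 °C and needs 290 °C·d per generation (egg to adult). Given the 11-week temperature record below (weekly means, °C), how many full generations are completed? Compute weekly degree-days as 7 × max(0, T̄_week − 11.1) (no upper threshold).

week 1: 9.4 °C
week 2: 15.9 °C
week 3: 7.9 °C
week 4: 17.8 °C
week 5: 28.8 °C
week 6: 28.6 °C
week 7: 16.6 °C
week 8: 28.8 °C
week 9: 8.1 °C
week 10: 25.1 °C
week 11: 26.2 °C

Weekly DD (7 × max(0, T̄ − 11.1)): 0.0, 33.6, 0.0, 46.9, 123.9, 122.5, 38.5, 123.9, 0.0, 98.0, 105.7.
Season total = 693.0 DD.
Complete generations = ⌊693.0 / 290⌋ = 2.

2 generations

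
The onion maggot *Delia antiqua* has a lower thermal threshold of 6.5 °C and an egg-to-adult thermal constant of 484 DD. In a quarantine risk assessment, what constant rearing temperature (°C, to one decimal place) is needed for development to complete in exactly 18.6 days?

32.5 °C

Required daily accumulation = 484 / 18.6 = 26.022 DD/day.
T = T_base + 26.022 = 6.5 + 26.022 = 32.522 ≈ 32.5 °C.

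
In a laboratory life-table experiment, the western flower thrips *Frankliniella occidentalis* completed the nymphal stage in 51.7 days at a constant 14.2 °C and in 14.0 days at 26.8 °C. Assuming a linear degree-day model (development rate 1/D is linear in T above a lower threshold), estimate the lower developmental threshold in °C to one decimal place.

Under the model K = D·(T − T_b), so D₁·(T₁ − T_b) = D₂·(T₂ − T_b).
51.7·(14.2 − T_b) = 14.0·(26.8 − T_b)
T_b = (51.7·14.2 − 14.0·26.8) / (51.7 − 14.0) = 358.94 / 37.7 = 9.521 °C ≈ 9.5 °C.

9.5 °C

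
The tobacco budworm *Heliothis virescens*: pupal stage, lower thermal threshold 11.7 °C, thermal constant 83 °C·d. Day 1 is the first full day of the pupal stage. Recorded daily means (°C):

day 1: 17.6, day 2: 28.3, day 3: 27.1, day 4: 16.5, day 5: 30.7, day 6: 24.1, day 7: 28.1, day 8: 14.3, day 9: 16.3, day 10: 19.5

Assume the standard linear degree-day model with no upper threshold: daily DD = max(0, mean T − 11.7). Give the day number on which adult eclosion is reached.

Daily DD above 11.7 °C: 5.9, 16.6, 15.4, 4.8, 19.0, 12.4, 16.4, 2.6, 4.6, 7.8.
Cumulative: 5.9, 22.5, 37.9, 42.7, 61.7, 74.1, 90.5, 93.1, 97.7, 105.5.
The total first reaches 83 DD on day 7.

day 7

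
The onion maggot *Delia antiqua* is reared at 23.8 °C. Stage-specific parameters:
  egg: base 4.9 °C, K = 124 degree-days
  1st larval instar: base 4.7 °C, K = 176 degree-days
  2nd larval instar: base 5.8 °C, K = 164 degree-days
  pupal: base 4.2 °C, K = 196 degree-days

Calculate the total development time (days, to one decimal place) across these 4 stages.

34.9 days

egg: 124 / (23.8 − 4.9) = 124 / 18.9 = 6.561 d.
1st larval instar: 176 / (23.8 − 4.7) = 176 / 19.1 = 9.215 d.
2nd larval instar: 164 / (23.8 − 5.8) = 164 / 18.0 = 9.111 d.
pupal: 196 / (23.8 − 4.2) = 196 / 19.6 = 10.000 d.
Sum = 34.887 ≈ 34.9 days.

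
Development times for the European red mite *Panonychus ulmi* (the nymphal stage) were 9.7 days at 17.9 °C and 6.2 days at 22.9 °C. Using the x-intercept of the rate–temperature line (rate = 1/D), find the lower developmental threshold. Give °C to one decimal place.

Under the model K = D·(T − T_b), so D₁·(T₁ − T_b) = D₂·(T₂ − T_b).
9.7·(17.9 − T_b) = 6.2·(22.9 − T_b)
T_b = (9.7·17.9 − 6.2·22.9) / (9.7 − 6.2) = 31.65 / 3.5 = 9.043 °C ≈ 9.0 °C.

9.0 °C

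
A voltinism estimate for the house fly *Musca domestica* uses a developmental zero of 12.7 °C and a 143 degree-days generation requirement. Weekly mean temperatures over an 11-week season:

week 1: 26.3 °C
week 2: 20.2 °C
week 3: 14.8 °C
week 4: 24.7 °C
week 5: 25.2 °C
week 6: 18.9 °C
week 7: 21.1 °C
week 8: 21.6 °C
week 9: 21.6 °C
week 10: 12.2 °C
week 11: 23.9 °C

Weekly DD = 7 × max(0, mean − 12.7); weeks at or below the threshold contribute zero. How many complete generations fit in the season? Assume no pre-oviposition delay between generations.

Weekly DD (7 × max(0, T̄ − 12.7)): 95.2, 52.5, 14.7, 84.0, 87.5, 43.4, 58.8, 62.3, 62.3, 0.0, 78.4.
Season total = 639.1 DD.
Complete generations = ⌊639.1 / 143⌋ = 4.

4 generations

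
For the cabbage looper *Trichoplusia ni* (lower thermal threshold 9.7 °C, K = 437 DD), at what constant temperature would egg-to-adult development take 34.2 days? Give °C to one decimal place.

22.5 °C

Required daily accumulation = 437 / 34.2 = 12.778 DD/day.
T = T_base + 12.778 = 9.7 + 12.778 = 22.478 ≈ 22.5 °C.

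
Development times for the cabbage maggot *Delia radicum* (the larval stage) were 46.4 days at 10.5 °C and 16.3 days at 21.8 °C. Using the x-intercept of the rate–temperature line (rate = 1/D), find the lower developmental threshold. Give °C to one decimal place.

Under the model K = D·(T − T_b), so D₁·(T₁ − T_b) = D₂·(T₂ − T_b).
46.4·(10.5 − T_b) = 16.3·(21.8 − T_b)
T_b = (46.4·10.5 − 16.3·21.8) / (46.4 − 16.3) = 131.86 / 30.1 = 4.381 °C ≈ 4.4 °C.

4.4 °C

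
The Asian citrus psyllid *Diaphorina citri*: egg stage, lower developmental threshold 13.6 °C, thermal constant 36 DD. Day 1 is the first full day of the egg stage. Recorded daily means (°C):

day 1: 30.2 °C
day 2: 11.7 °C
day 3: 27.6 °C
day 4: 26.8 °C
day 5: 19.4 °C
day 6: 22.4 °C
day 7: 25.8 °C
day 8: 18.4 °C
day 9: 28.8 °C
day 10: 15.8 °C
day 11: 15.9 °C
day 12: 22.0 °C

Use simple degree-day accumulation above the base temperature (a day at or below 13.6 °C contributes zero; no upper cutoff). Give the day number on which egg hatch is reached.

day 4

Daily DD above 13.6 °C: 16.6, 0.0, 14.0, 13.2, 5.8, 8.8, 12.2, 4.8, 15.2, 2.2, 2.3, 8.4.
Cumulative: 16.6, 16.6, 30.6, 43.8, 49.6, 58.4, 70.6, 75.4, 90.6, 92.8, 95.1, 103.5.
The total first reaches 36 DD on day 4.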